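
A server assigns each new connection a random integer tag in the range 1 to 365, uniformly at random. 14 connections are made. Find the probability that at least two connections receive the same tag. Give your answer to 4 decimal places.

It's easier to compute the probability that all 14 are distinct.
P(all distinct) = 365/365 · 364/365 · ··· · 352/365 ≈ 0.7769.
So the probability of at least one match is 1 − 0.7769 = 0.2231.

0.2231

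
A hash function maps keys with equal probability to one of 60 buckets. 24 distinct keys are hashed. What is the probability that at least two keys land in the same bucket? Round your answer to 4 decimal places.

0.9953

It's easier to compute the probability that all 24 are distinct.
P(all distinct) = 60/60 · 59/60 · ··· · 37/60 ≈ 0.0047.
So the probability of at least one match is 1 − 0.0047 = 0.9953.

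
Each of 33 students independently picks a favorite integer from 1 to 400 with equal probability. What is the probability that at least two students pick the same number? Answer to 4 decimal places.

0.7426

It's easier to compute the probability that all 33 are distinct.
P(all distinct) = 400/400 · 399/400 · ··· · 368/400 ≈ 0.2574.
So the probability of at least one match is 1 − 0.2574 = 0.7426.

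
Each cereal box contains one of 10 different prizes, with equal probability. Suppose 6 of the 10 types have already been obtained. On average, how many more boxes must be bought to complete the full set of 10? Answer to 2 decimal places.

Starting from 6 distinct types, each trial gives a new one with probability (10−i)/10 when i types are held, so the wait for the next new type is 10/(10−i).
E = 10/4 + 10/3 + 10/2 + 10/1 = 125/6 ≈ 20.83.

20.83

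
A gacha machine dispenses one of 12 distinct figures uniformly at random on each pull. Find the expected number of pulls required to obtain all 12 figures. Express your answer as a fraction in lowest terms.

86021/2310

After i distinct types are collected, each trial gives a new one with probability (12−i)/12, so the expected wait for the next new type is 12/(12−i).
E = 12/12 + 12/11 + 12/10 + 12/9 + 12/8 + 12/7 + 12/6 + 12/5 + 12/4 + 12/3 + 12/2 + 12/1 = 86021/2310.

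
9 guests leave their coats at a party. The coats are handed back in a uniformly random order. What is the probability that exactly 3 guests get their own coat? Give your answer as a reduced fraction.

53/864

Choose which 3 of the 9 are fixed: C(9,3) = 84 ways.
The remaining 6 must have no fixed point: D(6) = 265.
P = 84·265/362880 = 53/864.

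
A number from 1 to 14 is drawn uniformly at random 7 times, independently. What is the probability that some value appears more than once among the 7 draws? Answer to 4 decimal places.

0.8359

P(all 7 different) = 14/14 · 13/14 · ··· · 8/14 ≈ 0.1641.
P(at least two equal) = 1 − 0.1641 = 0.8359.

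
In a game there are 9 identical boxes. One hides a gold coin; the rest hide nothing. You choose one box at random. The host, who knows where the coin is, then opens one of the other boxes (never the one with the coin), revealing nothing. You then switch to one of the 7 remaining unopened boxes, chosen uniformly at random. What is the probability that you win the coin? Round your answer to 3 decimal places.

0.127

Your original box holds the coin with probability 1/9, so the other 8 collectively hold it with probability 8/9.
The host can always find an empty box to open, so this doesn't change that 8/9; it is now spread over the 7 remaining unopened boxes.
P(win by switching) = (8/9) · (1/7) = 8/63 ≈ 0.127.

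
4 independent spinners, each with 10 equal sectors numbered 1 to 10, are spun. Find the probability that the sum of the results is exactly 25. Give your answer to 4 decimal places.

0.0592

There are 10^4 = 10000 equally likely outcomes.
The number of ordered 4-tuples from {1,…,10} summing to 25 is 592.
P(sum = 25) = 592/10000 = 37/625 ≈ 0.0592.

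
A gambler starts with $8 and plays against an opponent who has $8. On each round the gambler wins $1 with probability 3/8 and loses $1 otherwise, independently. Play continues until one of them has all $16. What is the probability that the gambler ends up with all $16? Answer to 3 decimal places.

Let r = q/p = (5/8)/(3/8) = 5/3. The recurrence P(i) = p·P(i+1) + q·P(i−1) with P(0)=0, P(16)=1 gives P(i) = (1 − r^i)/(1 − r^16).
P(8) = (1 − (5/3)^8) / (1 − (5/3)^16) = 6561/397186 ≈ 0.017.

0.017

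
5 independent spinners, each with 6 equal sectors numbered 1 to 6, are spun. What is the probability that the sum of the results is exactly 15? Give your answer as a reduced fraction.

There are 6^5 = 7776 equally likely outcomes.
The number of ordered 5-tuples from {1,…,6} summing to 15 is 651.
P(sum = 15) = 651/7776 = 217/2592.

217/2592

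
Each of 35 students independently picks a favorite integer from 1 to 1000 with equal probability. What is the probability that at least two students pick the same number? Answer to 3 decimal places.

It's easier to compute the probability that all 35 are distinct.
P(all distinct) = 1000/1000 · 999/1000 · ··· · 966/1000 ≈ 0.548.
So the probability of at least one match is 1 − 0.548 = 0.452.

0.452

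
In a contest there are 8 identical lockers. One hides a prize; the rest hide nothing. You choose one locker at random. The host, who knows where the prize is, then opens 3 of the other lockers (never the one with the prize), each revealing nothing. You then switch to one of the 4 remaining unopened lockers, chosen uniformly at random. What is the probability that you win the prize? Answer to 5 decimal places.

Your original locker holds the prize with probability 1/8, so the other 7 collectively hold it with probability 7/8.
The host can always find 3 empty lockers to open, so the reveals don't change that 7/8; it is now spread over the 4 remaining unopened lockers.
P(win by switching) = (7/8) · (1/4) = 7/32 ≈ 0.21875.

0.21875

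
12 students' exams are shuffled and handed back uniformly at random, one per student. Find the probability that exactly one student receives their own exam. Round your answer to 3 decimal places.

Choose which one is fixed: C(12,1) = 12 ways.
The remaining 11 must have no fixed point: D(11) = 14684570.
P = 12·14684570/479001600 = 1468457/3991680 ≈ 0.368.

0.368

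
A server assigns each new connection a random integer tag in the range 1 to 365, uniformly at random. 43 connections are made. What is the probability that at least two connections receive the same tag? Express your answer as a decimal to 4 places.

It's easier to compute the probability that all 43 are distinct.
P(all distinct) = 365/365 · 364/365 · ··· · 323/365 ≈ 0.0761.
So the probability of at least one match is 1 − 0.0761 = 0.9239.

0.9239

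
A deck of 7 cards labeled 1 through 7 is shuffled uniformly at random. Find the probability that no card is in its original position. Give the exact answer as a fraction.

103/280

This is the derangement probability: permutations of 7 with no fixed point.
D(7) = 7! · (1 − 1/1! + 1/2! − ··· + (−1)^7/7!) = 1854.
P = 1854/5040 = 103/280.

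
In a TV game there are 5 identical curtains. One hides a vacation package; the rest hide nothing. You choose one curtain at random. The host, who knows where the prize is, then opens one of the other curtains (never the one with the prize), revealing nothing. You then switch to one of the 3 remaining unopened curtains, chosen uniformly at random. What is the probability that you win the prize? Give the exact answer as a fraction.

4/15

Your original curtain holds the prize with probability 1/5, so the other 4 collectively hold it with probability 4/5.
The host can always find an empty curtain to open, so this doesn't change that 4/5; it is now spread over the 3 remaining unopened curtains.
P(win by switching) = (4/5) · (1/3) = 4/15.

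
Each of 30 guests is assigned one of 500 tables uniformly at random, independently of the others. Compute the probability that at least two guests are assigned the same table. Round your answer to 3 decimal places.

It's easier to compute the probability that all 30 are distinct.
P(all distinct) = 500/500 · 499/500 · ··· · 471/500 ≈ 0.412.
So the probability of at least one match is 1 − 0.412 = 0.588.

0.588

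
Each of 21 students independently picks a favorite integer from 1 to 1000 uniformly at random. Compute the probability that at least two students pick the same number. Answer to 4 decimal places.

0.1906

It's easier to compute the probability that all 21 are distinct.
P(all distinct) = 1000/1000 · 999/1000 · ··· · 980/1000 ≈ 0.8094.
So the probability of at least one match is 1 − 0.8094 = 0.1906.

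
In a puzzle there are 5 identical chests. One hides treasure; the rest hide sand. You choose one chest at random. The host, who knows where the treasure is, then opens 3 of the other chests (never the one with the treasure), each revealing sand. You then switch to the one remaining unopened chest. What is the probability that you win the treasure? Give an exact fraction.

Your original chest holds the treasure with probability 1/5, so the other 4 collectively hold it with probability 4/5.
The host can always find 3 empty chests to open, so the reveals don't change that 4/5; it is now spread over the 1 remaining unopened chest.
P(win by switching) = (4/5) · (1/1) = 4/5.

4/5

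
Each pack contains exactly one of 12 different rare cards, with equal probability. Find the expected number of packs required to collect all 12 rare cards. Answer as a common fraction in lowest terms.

After i distinct types are collected, each trial gives a new one with probability (12−i)/12, so the expected wait for the next new type is 12/(12−i).
E = 12/12 + 12/11 + 12/10 + 12/9 + 12/8 + 12/7 + 12/6 + 12/5 + 12/4 + 12/3 + 12/2 + 12/1 = 86021/2310.

86021/2310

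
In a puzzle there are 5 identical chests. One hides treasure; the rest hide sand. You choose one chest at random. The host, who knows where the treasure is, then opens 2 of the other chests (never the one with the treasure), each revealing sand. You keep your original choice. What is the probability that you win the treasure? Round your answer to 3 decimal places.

0.200

The host can always open 2 empty chests regardless of your choice, so the reveals give no information about your original chest.
P(win by staying) = 1/5 ≈ 0.200.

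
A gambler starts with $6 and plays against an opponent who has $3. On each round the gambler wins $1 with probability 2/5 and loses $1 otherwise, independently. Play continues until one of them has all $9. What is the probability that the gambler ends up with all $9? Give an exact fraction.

280/1009

Let r = q/p = (3/5)/(2/5) = 3/2. The recurrence P(i) = p·P(i+1) + q·P(i−1) with P(0)=0, P(9)=1 gives P(i) = (1 − r^i)/(1 − r^9).
P(6) = (1 − (3/2)^6) / (1 − (3/2)^9) = 280/1009.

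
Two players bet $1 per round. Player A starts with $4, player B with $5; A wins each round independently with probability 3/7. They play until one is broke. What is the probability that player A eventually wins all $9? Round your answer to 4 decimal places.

Let r = q/p = (4/7)/(3/7) = 4/3. The recurrence P(i) = p·P(i+1) + q·P(i−1) with P(0)=0, P(9)=1 gives P(i) = (1 − r^i)/(1 − r^9).
P(4) = (1 − (4/3)^4) / (1 − (4/3)^9) = 42525/242461 ≈ 0.1754.

0.1754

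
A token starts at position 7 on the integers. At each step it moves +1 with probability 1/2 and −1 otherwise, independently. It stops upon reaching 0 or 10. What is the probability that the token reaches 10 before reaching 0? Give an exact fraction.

With a fair step, P(i) = ½P(i−1) + ½P(i+1) with P(0)=0, P(10)=1 has the linear solution P(i) = i/10.
P(7) = 7/10.

7/10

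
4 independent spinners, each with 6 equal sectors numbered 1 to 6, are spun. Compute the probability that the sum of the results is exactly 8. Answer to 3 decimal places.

There are 6^4 = 1296 equally likely outcomes.
The number of ordered 4-tuples from {1,…,6} summing to 8 is 35.
P(sum = 8) = 35/1296 ≈ 0.027.

0.027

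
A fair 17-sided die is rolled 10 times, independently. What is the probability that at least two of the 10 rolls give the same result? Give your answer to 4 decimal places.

0.9650

P(all 10 different) = 17/17 · 16/17 · ··· · 8/17 ≈ 0.0350.
P(at least two equal) = 1 − 0.0350 = 0.9650.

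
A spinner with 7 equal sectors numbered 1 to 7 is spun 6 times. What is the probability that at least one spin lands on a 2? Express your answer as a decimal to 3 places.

0.603

P(no spin lands on a 2) = (6/7)^6 ≈ 0.397.
P(at least one) = 1 − 0.397 = 0.603.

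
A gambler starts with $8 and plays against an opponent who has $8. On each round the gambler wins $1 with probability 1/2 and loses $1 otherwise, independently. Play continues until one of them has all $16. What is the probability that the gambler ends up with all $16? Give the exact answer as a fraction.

1/2

With a fair step, P(i) = ½P(i−1) + ½P(i+1) with P(0)=0, P(16)=1 has the linear solution P(i) = i/16.
P(8) = 8/16 = 1/2.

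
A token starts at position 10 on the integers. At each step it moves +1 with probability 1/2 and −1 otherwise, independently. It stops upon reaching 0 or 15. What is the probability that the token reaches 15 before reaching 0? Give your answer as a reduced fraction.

2/3

With a fair step, P(i) = ½P(i−1) + ½P(i+1) with P(0)=0, P(15)=1 has the linear solution P(i) = i/15.
P(10) = 10/15 = 2/3.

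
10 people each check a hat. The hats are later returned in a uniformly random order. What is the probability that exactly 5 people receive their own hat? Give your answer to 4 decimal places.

0.0031

Choose which 5 of the 10 are fixed: C(10,5) = 252 ways.
The remaining 5 must have no fixed point: D(5) = 44.
P = 252·44/3628800 = 11/3600 ≈ 0.0031.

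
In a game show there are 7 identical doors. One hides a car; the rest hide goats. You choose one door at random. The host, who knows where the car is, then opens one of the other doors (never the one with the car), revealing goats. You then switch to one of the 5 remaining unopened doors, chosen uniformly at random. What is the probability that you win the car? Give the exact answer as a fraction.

Your original door holds the car with probability 1/7, so the other 6 collectively hold it with probability 6/7.
The host can always find an empty door to open, so this doesn't change that 6/7; it is now spread over the 5 remaining unopened doors.
P(win by switching) = (6/7) · (1/5) = 6/35.

6/35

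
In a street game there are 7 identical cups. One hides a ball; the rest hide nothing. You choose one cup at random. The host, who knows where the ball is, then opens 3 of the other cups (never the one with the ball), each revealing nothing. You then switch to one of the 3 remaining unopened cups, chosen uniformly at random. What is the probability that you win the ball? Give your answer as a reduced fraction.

Your original cup holds the ball with probability 1/7, so the other 6 collectively hold it with probability 6/7.
The host can always find 3 empty cups to open, so the reveals don't change that 6/7; it is now spread over the 3 remaining unopened cups.
P(win by switching) = (6/7) · (1/3) = 2/7.

2/7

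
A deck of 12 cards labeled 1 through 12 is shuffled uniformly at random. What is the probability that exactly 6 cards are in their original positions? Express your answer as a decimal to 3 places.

Choose which 6 of the 12 are fixed: C(12,6) = 924 ways.
The remaining 6 must have no fixed point: D(6) = 265.
P = 924·265/479001600 = 53/103680 ≈ 0.001.

0.001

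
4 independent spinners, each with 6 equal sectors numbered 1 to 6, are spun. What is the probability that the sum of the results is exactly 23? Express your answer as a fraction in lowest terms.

There are 6^4 = 1296 equally likely outcomes.
The number of ordered 4-tuples from {1,…,6} summing to 23 is 4.
P(sum = 23) = 4/1296 = 1/324.

1/324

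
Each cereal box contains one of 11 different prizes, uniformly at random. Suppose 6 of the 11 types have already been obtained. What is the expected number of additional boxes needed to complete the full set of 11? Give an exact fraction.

1507/60

Starting from 6 distinct types, each trial gives a new one with probability (11−i)/11 when i types are held, so the wait for the next new type is 11/(11−i).
E = 11/5 + 11/4 + 11/3 + 11/2 + 11/1 = 1507/60.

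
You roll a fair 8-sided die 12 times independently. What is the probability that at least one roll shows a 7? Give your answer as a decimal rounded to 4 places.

0.7986

P(no roll shows a 7) = (7/8)^12 ≈ 0.2014.
P(at least one) = 1 − 0.2014 = 0.7986.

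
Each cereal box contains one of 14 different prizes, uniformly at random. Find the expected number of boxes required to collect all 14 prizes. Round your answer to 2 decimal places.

After i distinct types are collected, each trial gives a new one with probability (14−i)/14, so the expected wait for the next new type is 14/(14−i).
E = 14/14 + 14/13 + 14/12 + 14/11 + 14/10 + 14/9 + 14/8 + 14/7 + 14/6 + 14/5 + 14/4 + 14/3 + 14/2 + 14/1 = 1171733/25740 ≈ 45.52.

45.52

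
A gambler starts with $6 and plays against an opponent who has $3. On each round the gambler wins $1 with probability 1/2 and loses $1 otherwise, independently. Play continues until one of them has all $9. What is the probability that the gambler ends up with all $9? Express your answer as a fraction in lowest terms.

2/3

With a fair step, P(i) = ½P(i−1) + ½P(i+1) with P(0)=0, P(9)=1 has the linear solution P(i) = i/9.
P(6) = 6/9 = 2/3.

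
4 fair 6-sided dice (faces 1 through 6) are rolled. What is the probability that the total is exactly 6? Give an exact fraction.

5/648

There are 6^4 = 1296 equally likely outcomes.
The number of ordered 4-tuples from {1,…,6} summing to 6 is 10.
P(sum = 6) = 10/1296 = 5/648.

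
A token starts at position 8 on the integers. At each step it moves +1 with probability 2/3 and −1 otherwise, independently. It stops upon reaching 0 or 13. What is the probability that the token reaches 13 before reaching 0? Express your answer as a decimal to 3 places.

Let r = q/p = (1/3)/(2/3) = 1/2. The recurrence P(i) = p·P(i+1) + q·P(i−1) with P(0)=0, P(13)=1 gives P(i) = (1 − r^i)/(1 − r^13).
P(8) = (1 − (1/2)^8) / (1 − (1/2)^13) = 8160/8191 ≈ 0.996.

0.996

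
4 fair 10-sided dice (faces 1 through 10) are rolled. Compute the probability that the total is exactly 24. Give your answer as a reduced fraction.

There are 10^4 = 10000 equally likely outcomes.
The number of ordered 4-tuples from {1,…,10} summing to 24 is 633.
P(sum = 24) = 633/10000.

633/10000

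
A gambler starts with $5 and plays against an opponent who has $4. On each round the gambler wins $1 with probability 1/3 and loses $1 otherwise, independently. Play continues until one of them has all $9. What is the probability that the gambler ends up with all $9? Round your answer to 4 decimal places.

0.0607

Let r = q/p = (2/3)/(1/3) = 2. The recurrence P(i) = p·P(i+1) + q·P(i−1) with P(0)=0, P(9)=1 gives P(i) = (1 − r^i)/(1 − r^9).
P(5) = (1 − (2)^5) / (1 − (2)^9) = 31/511 ≈ 0.0607.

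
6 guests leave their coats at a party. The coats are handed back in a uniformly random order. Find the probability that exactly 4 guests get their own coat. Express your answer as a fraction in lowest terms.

1/48

Choose which 4 of the 6 are fixed: C(6,4) = 15 ways.
The remaining 2 must have no fixed point: D(2) = 1.
P = 15·1/720 = 1/48.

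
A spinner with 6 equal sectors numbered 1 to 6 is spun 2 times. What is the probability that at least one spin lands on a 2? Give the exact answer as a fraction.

P(no spin lands on a 2) = (5/6)^2 = 25/36.
P(at least one) = 1 − 25/36 = 11/36.

11/36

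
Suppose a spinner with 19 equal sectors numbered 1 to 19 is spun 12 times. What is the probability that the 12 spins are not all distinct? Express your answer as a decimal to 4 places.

0.9891

P(all 12 different) = 19/19 · 18/19 · ··· · 8/19 ≈ 0.0109.
P(at least two equal) = 1 − 0.0109 = 0.9891.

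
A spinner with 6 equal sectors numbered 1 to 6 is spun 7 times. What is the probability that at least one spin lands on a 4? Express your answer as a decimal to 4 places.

0.7209

P(no spin lands on a 4) = (5/6)^7 ≈ 0.2791.
P(at least one) = 1 − 0.2791 = 0.7209.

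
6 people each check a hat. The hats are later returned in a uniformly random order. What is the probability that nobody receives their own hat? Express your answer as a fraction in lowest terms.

53/144

This is the derangement probability: permutations of 6 with no fixed point.
D(6) = 6! · (1 − 1/1! + 1/2! − ··· + (−1)^6/6!) = 265.
P = 265/720 = 53/144.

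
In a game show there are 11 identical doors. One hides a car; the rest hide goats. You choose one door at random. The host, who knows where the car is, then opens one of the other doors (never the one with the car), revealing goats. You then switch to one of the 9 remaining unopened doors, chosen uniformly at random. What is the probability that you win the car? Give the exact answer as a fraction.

10/99

Your original door holds the car with probability 1/11, so the other 10 collectively hold it with probability 10/11.
The host can always find an empty door to open, so this doesn't change that 10/11; it is now spread over the 9 remaining unopened doors.
P(win by switching) = (10/11) · (1/9) = 10/99.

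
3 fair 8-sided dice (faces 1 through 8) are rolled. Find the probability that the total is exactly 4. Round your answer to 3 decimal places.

0.006

There are 8^3 = 512 equally likely outcomes.
The number of ordered 3-tuples from {1,…,8} summing to 4 is 3.
P(sum = 4) = 3/512 ≈ 0.006.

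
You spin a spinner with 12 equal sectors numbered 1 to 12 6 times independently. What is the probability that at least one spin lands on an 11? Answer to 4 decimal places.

P(no spin lands on an 11) = (11/12)^6 ≈ 0.5933.
P(at least one) = 1 − 0.5933 = 0.4067.

0.4067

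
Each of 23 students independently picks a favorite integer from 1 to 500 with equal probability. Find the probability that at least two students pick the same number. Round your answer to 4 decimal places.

0.4018

It's easier to compute the probability that all 23 are distinct.
P(all distinct) = 500/500 · 499/500 · ··· · 478/500 ≈ 0.5982.
So the probability of at least one match is 1 − 0.5982 = 0.4018.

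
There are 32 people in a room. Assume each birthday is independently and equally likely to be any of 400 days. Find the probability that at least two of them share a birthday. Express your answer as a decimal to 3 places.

0.720

It's easier to compute the probability that all 32 are distinct.
P(all distinct) = 400/400 · 399/400 · ··· · 369/400 ≈ 0.280.
So the probability of at least one match is 1 − 0.280 = 0.720.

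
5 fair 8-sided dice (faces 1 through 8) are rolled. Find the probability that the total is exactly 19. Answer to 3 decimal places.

0.061

There are 8^5 = 32768 equally likely outcomes.
The number of ordered 5-tuples from {1,…,8} summing to 19 is 2010.
P(sum = 19) = 2010/32768 = 1005/16384 ≈ 0.061.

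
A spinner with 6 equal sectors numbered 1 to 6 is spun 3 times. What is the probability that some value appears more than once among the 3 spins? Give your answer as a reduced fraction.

P(all 3 different) = 6/6 · 5/6 · ··· · 4/6 = 5/9.
P(at least two equal) = 1 − 5/9 = 4/9.

4/9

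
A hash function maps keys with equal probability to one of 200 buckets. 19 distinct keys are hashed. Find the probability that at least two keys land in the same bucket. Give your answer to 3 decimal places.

0.586

It's easier to compute the probability that all 19 are distinct.
P(all distinct) = 200/200 · 199/200 · ··· · 182/200 ≈ 0.414.
So the probability of at least one match is 1 − 0.414 = 0.586.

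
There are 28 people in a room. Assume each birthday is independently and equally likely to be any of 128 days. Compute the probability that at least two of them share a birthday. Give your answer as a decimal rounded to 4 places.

It's easier to compute the probability that all 28 are distinct.
P(all distinct) = 128/128 · 127/128 · ··· · 101/128 ≈ 0.0411.
So the probability of at least one match is 1 − 0.0411 = 0.9589.

0.9589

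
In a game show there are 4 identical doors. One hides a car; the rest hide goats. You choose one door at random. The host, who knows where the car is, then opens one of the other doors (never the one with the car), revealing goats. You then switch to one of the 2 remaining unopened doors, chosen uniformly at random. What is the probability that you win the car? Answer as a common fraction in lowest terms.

Your original door holds the car with probability 1/4, so the other 3 collectively hold it with probability 3/4.
The host can always find an empty door to open, so this doesn't change that 3/4; it is now spread over the 2 remaining unopened doors.
P(win by switching) = (3/4) · (1/2) = 3/8.

3/8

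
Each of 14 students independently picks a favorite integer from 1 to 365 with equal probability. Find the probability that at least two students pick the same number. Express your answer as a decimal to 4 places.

0.2231

It's easier to compute the probability that all 14 are distinct.
P(all distinct) = 365/365 · 364/365 · ··· · 352/365 ≈ 0.7769.
So the probability of at least one match is 1 − 0.7769 = 0.2231.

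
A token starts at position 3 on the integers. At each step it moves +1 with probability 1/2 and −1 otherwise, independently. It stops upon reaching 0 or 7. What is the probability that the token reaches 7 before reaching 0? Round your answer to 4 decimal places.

0.4286

With a fair step, P(i) = ½P(i−1) + ½P(i+1) with P(0)=0, P(7)=1 has the linear solution P(i) = i/7.
P(3) = 3/7 ≈ 0.4286.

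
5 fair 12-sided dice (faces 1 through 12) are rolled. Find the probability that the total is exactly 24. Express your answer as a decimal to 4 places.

There are 12^5 = 248832 equally likely outcomes.
The number of ordered 5-tuples from {1,…,12} summing to 24 is 7205.
P(sum = 24) = 7205/248832 ≈ 0.0290.

0.0290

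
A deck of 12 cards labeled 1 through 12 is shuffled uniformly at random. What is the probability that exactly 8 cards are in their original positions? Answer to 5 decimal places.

Choose which 8 of the 12 are fixed: C(12,8) = 495 ways.
The remaining 4 must have no fixed point: D(4) = 9.
P = 495·9/479001600 = 1/107520 ≈ 0.00001.

0.00001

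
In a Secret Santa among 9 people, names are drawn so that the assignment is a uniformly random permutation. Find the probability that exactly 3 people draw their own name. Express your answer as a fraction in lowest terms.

53/864

Choose which 3 of the 9 are fixed: C(9,3) = 84 ways.
The remaining 6 must have no fixed point: D(6) = 265.
P = 84·265/362880 = 53/864.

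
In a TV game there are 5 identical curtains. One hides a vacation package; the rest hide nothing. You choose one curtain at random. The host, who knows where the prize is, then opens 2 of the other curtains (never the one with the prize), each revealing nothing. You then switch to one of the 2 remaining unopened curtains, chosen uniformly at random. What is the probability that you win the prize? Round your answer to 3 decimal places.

0.400

Your original curtain holds the prize with probability 1/5, so the other 4 collectively hold it with probability 4/5.
The host can always find 2 empty curtains to open, so the reveals don't change that 4/5; it is now spread over the 2 remaining unopened curtains.
P(win by switching) = (4/5) · (1/2) = 2/5 ≈ 0.400.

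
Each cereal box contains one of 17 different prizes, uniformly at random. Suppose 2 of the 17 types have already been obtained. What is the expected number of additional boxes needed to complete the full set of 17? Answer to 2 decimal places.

Starting from 2 distinct types, each trial gives a new one with probability (17−i)/17 when i types are held, so the wait for the next new type is 17/(17−i).
E = 17/15 + 17/14 + 17/13 + 17/12 + 17/11 + 17/10 + 17/9 + 17/8 + 17/7 + 17/6 + 17/5 + 17/4 + 17/3 + 17/2 + 17/1 = 20327869/360360 ≈ 56.41.

56.41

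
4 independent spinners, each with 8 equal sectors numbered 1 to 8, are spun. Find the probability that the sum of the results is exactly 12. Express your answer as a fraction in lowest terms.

161/4096

There are 8^4 = 4096 equally likely outcomes.
The number of ordered 4-tuples from {1,…,8} summing to 12 is 161.
P(sum = 12) = 161/4096.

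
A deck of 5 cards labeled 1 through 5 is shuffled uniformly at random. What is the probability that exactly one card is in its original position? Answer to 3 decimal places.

0.375

Choose which one is fixed: C(5,1) = 5 ways.
The remaining 4 must have no fixed point: D(4) = 9.
P = 5·9/120 = 3/8 ≈ 0.375.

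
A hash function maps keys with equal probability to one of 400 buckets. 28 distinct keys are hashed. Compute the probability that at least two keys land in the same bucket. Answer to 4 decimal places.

It's easier to compute the probability that all 28 are distinct.
P(all distinct) = 400/400 · 399/400 · ··· · 373/400 ≈ 0.3801.
So the probability of at least one match is 1 − 0.3801 = 0.6199.

0.6199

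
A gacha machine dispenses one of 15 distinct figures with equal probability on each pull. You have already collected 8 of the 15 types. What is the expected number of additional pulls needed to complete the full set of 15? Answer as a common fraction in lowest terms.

1089/28

Starting from 8 distinct types, each trial gives a new one with probability (15−i)/15 when i types are held, so the wait for the next new type is 15/(15−i).
E = 15/7 + 15/6 + 15/5 + 15/4 + 15/3 + 15/2 + 15/1 = 1089/28.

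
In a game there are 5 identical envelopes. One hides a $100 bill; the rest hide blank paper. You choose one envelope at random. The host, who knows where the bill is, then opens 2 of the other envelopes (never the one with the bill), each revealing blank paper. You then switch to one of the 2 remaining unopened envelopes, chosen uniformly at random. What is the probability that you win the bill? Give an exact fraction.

2/5

Your original envelope holds the bill with probability 1/5, so the other 4 collectively hold it with probability 4/5.
The host can always find 2 empty envelopes to open, so the reveals don't change that 4/5; it is now spread over the 2 remaining unopened envelopes.
P(win by switching) = (4/5) · (1/2) = 2/5.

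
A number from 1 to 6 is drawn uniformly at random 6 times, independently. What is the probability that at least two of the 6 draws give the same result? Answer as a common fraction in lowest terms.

P(all 6 different) = 6/6 · 5/6 · ··· · 1/6 = 5/324.
P(at least two equal) = 1 − 5/324 = 319/324.

319/324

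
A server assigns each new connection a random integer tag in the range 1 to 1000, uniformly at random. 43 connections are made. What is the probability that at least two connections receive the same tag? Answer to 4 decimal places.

It's easier to compute the probability that all 43 are distinct.
P(all distinct) = 1000/1000 · 999/1000 · ··· · 958/1000 ≈ 0.4001.
So the probability of at least one match is 1 − 0.4001 = 0.5999.

0.5999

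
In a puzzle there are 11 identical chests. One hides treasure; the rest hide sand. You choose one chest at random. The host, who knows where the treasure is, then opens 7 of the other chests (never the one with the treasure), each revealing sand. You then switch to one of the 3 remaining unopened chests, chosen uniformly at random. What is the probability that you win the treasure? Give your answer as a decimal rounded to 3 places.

0.303

Your original chest holds the treasure with probability 1/11, so the other 10 collectively hold it with probability 10/11.
The host can always find 7 empty chests to open, so the reveals don't change that 10/11; it is now spread over the 3 remaining unopened chests.
P(win by switching) = (10/11) · (1/3) = 10/33 ≈ 0.303.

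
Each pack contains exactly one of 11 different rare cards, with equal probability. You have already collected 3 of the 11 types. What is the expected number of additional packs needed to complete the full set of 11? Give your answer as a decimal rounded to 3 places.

29.896

Starting from 3 distinct types, each trial gives a new one with probability (11−i)/11 when i types are held, so the wait for the next new type is 11/(11−i).
E = 11/8 + 11/7 + 11/6 + 11/5 + 11/4 + 11/3 + 11/2 + 11/1 = 8371/280 ≈ 29.896.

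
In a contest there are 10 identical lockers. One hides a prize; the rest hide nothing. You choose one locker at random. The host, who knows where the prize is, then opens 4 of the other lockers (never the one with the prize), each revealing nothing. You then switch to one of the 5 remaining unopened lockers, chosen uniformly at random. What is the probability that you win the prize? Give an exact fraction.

Your original locker holds the prize with probability 1/10, so the other 9 collectively hold it with probability 9/10.
The host can always find 4 empty lockers to open, so the reveals don't change that 9/10; it is now spread over the 5 remaining unopened lockers.
P(win by switching) = (9/10) · (1/5) = 9/50.

9/50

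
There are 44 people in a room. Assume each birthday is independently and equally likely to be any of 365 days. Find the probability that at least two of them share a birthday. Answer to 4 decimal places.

0.9329

It's easier to compute the probability that all 44 are distinct.
P(all distinct) = 365/365 · 364/365 · ··· · 322/365 ≈ 0.0671.
So the probability of at least one match is 1 − 0.0671 = 0.9329.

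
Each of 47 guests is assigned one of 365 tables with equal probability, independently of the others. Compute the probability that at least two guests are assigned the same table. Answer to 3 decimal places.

It's easier to compute the probability that all 47 are distinct.
P(all distinct) = 365/365 · 364/365 · ··· · 319/365 ≈ 0.045.
So the probability of at least one match is 1 − 0.045 = 0.955.

0.955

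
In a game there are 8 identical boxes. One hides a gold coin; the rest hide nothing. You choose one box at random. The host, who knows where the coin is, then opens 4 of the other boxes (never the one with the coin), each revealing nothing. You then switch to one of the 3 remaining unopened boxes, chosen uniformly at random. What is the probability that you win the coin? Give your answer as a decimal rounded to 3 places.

0.292

Your original box holds the coin with probability 1/8, so the other 7 collectively hold it with probability 7/8.
The host can always find 4 empty boxes to open, so the reveals don't change that 7/8; it is now spread over the 3 remaining unopened boxes.
P(win by switching) = (7/8) · (1/3) = 7/24 ≈ 0.292.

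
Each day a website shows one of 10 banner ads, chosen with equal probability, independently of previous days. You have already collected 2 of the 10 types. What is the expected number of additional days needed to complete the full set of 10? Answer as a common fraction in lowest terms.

761/28

Starting from 2 distinct types, each trial gives a new one with probability (10−i)/10 when i types are held, so the wait for the next new type is 10/(10−i).
E = 10/8 + 10/7 + 10/6 + 10/5 + 10/4 + 10/3 + 10/2 + 10/1 = 761/28.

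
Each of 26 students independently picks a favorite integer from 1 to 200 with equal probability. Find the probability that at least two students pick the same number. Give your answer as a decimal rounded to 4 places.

0.8171

It's easier to compute the probability that all 26 are distinct.
P(all distinct) = 200/200 · 199/200 · ··· · 175/200 ≈ 0.1829.
So the probability of at least one match is 1 − 0.1829 = 0.8171.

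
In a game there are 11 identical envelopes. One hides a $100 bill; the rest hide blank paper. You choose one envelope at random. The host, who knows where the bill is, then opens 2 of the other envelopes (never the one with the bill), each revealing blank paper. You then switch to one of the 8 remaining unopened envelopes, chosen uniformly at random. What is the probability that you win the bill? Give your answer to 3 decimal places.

Your original envelope holds the bill with probability 1/11, so the other 10 collectively hold it with probability 10/11.
The host can always find 2 empty envelopes to open, so the reveals don't change that 10/11; it is now spread over the 8 remaining unopened envelopes.
P(win by switching) = (10/11) · (1/8) = 5/44 ≈ 0.114.

0.114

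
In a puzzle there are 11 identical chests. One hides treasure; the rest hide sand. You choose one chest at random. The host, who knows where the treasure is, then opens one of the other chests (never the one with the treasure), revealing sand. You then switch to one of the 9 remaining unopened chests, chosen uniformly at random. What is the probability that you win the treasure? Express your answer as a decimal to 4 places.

Your original chest holds the treasure with probability 1/11, so the other 10 collectively hold it with probability 10/11.
The host can always find an empty chest to open, so this doesn't change that 10/11; it is now spread over the 9 remaining unopened chests.
P(win by switching) = (10/11) · (1/9) = 10/99 ≈ 0.1010.

0.1010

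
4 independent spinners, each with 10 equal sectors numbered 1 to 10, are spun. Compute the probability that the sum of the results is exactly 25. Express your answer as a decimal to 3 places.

0.059

There are 10^4 = 10000 equally likely outcomes.
The number of ordered 4-tuples from {1,…,10} summing to 25 is 592.
P(sum = 25) = 592/10000 = 37/625 ≈ 0.059.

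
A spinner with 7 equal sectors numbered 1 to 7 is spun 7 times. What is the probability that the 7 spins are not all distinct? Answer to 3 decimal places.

0.994

P(all 7 different) = 7/7 · 6/7 · ··· · 1/7 ≈ 0.006.
P(at least two equal) = 1 − 0.006 = 0.994.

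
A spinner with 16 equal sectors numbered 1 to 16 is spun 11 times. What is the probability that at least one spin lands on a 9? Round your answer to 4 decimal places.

0.5083

P(no spin lands on a 9) = (15/16)^11 ≈ 0.4917.
P(at least one) = 1 − 0.4917 = 0.5083.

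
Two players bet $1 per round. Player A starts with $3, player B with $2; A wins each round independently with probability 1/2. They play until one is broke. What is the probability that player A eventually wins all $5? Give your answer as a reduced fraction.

3/5

With a fair step, P(i) = ½P(i−1) + ½P(i+1) with P(0)=0, P(5)=1 has the linear solution P(i) = i/5.
P(3) = 3/5.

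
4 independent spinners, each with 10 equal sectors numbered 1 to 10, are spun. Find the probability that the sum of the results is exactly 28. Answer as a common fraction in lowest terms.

83/2000

There are 10^4 = 10000 equally likely outcomes.
The number of ordered 4-tuples from {1,…,10} summing to 28 is 415.
P(sum = 28) = 415/10000 = 83/2000.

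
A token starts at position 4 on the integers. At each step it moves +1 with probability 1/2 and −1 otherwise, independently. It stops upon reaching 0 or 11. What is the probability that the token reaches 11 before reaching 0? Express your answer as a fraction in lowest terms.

With a fair step, P(i) = ½P(i−1) + ½P(i+1) with P(0)=0, P(11)=1 has the linear solution P(i) = i/11.
P(4) = 4/11.

4/11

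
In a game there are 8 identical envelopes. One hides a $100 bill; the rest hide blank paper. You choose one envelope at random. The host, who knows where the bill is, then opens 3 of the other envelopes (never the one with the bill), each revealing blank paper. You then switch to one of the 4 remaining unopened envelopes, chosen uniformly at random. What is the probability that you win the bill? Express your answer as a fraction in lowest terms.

Your original envelope holds the bill with probability 1/8, so the other 7 collectively hold it with probability 7/8.
The host can always find 3 empty envelopes to open, so the reveals don't change that 7/8; it is now spread over the 4 remaining unopened envelopes.
P(win by switching) = (7/8) · (1/4) = 7/32.

7/32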